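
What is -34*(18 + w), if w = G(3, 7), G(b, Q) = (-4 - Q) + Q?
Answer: -476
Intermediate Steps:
G(b, Q) = -4
w = -4
-34*(18 + w) = -34*(18 - 4) = -34*14 = -476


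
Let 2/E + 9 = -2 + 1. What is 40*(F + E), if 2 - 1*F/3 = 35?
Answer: -3968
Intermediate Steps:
F = -99 (F = 6 - 3*35 = 6 - 105 = -99)
E = -1/5 (E = 2/(-9 + (-2 + 1)) = 2/(-9 - 1) = 2/(-10) = 2*(-1/10) = -1/5 ≈ -0.20000)
40*(F + E) = 40*(-99 - 1/5) = 40*(-496/5) = -3968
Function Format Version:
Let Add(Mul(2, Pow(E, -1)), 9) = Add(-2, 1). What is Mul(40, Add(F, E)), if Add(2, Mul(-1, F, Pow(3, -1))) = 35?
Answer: -3968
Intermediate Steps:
F = -99 (F = Add(6, Mul(-3, 35)) = Add(6, -105) = -99)
E = Rational(-1, 5) (E = Mul(2, Pow(Add(-9, Add(-2, 1)), -1)) = Mul(2, Pow(Add(-9, -1), -1)) = Mul(2, Pow(-10, -1)) = Mul(2, Rational(-1, 10)) = Rational(-1, 5) ≈ -0.20000)
Mul(40, Add(F, E)) = Mul(40, Add(-99, Rational(-1, 5))) = Mul(40, Rational(-496, 5)) = -3968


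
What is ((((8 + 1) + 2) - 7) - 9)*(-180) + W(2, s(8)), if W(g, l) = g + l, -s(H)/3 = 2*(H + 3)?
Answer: 836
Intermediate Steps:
s(H) = -18 - 6*H (s(H) = -6*(H + 3) = -6*(3 + H) = -3*(6 + 2*H) = -18 - 6*H)
((((8 + 1) + 2) - 7) - 9)*(-180) + W(2, s(8)) = ((((8 + 1) + 2) - 7) - 9)*(-180) + (2 + (-18 - 6*8)) = (((9 + 2) - 7) - 9)*(-180) + (2 + (-18 - 48)) = ((11 - 7) - 9)*(-180) + (2 - 66) = (4 - 9)*(-180) - 64 = -5*(-180) - 64 = 900 - 64 = 836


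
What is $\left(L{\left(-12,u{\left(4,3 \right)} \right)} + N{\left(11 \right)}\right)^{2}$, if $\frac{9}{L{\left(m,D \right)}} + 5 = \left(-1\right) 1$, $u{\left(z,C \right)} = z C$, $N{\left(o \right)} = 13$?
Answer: $\frac{529}{4} \approx 132.25$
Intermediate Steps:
$u{\left(z,C \right)} = C z$
$L{\left(m,D \right)} = - \frac{3}{2}$ ($L{\left(m,D \right)} = \frac{9}{-5 - 1} = \frac{9}{-6} = 9 \left(- \frac{1}{6}\right) = - \frac{3}{2}$)
$\left(L{\left(-12,u{\left(4,3 \right)} \right)} + N{\left(11 \right)}\right)^{2} = \left(- \frac{3}{2} + 13\right)^{2} = \left(\frac{23}{2}\right)^{2} = \frac{529}{4}$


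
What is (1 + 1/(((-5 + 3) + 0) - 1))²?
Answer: 4/9 ≈ 0.44444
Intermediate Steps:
(1 + 1/(((-5 + 3) + 0) - 1))² = (1 + 1/((-2 + 0) - 1))² = (1 + 1/(-2 - 1))² = (1 + 1/(-3))² = (1 - ⅓)² = (⅔)² = 4/9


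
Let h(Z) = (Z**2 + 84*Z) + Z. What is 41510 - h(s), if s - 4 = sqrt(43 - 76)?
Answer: 41187 - 93*I*sqrt(33) ≈ 41187.0 - 534.24*I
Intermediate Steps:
s = 4 + I*sqrt(33) (s = 4 + sqrt(43 - 76) = 4 + sqrt(-33) = 4 + I*sqrt(33) ≈ 4.0 + 5.7446*I)
h(Z) = Z**2 + 85*Z
41510 - h(s) = 41510 - (4 + I*sqrt(33))*(85 + (4 + I*sqrt(33))) = 41510 - (4 + I*sqrt(33))*(89 + I*sqrt(33))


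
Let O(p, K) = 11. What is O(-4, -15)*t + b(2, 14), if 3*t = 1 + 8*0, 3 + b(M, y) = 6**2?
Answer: 110/3 ≈ 36.667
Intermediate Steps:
b(M, y) = 33 (b(M, y) = -3 + 6**2 = -3 + 36 = 33)
t = 1/3 (t = (1 + 8*0)/3 = (1 + 0)/3 = (1/3)*1 = 1/3 ≈ 0.33333)
O(-4, -15)*t + b(2, 14) = 11*(1/3) + 33 = 11/3 + 33 = 110/3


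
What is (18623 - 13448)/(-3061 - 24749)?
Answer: -115/618 ≈ -0.18608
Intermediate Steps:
(18623 - 13448)/(-3061 - 24749) = 5175/(-27810) = 5175*(-1/27810) = -115/618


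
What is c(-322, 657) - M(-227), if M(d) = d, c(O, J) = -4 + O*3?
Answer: -743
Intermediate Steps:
c(O, J) = -4 + 3*O
c(-322, 657) - M(-227) = (-4 + 3*(-322)) - 1*(-227) = (-4 - 966) + 227 = -970 + 227 = -743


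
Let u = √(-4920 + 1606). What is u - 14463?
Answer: -14463 + I*√3314 ≈ -14463.0 + 57.567*I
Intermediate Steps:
u = I*√3314 (u = √(-3314) = I*√3314 ≈ 57.567*I)
u - 14463 = I*√3314 - 14463 = -14463 + I*√3314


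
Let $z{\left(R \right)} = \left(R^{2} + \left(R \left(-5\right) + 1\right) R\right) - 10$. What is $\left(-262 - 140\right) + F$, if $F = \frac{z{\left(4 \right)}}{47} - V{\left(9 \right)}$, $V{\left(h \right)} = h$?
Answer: $- \frac{19387}{47} \approx -412.49$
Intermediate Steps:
$z{\left(R \right)} = -10 + R^{2} + R \left(1 - 5 R\right)$ ($z{\left(R \right)} = \left(R^{2} + \left(- 5 R + 1\right) R\right) - 10 = \left(R^{2} + \left(1 - 5 R\right) R\right) - 10 = \left(R^{2} + R \left(1 - 5 R\right)\right) - 10 = -10 + R^{2} + R \left(1 - 5 R\right)$)
$F = - \frac{493}{47}$ ($F = \frac{-10 + 4 - 4 \cdot 4^{2}}{47} - 9 = \left(-10 + 4 - 64\right) \frac{1}{47} - 9 = \left(-70\right) \frac{1}{47} - 9 = - \frac{70}{47} - 9 = - \frac{493}{47} \approx -10.489$)
$\left(-262 - 140\right) + F = \left(-262 - 140\right) - \frac{493}{47} = -402 - \frac{493}{47} = - \frac{19387}{47}$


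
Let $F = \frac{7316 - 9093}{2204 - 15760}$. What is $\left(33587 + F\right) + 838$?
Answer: $\frac{466667077}{13556} \approx 34425.0$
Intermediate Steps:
$F = \frac{1777}{13556}$ ($F = - \frac{1777}{-13556} = \left(-1777\right) \left(- \frac{1}{13556}\right) = \frac{1777}{13556} \approx 0.13109$)
$\left(33587 + F\right) + 838 = \left(33587 + \frac{1777}{13556}\right) + 838 = \frac{455307149}{13556} + 838 = \frac{466667077}{13556}$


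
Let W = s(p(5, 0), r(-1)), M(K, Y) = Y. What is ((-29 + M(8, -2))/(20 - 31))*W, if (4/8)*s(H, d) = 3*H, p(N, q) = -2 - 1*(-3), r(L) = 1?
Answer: 186/11 ≈ 16.909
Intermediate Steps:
p(N, q) = 1 (p(N, q) = -2 + 3 = 1)
s(H, d) = 6*H (s(H, d) = 2*(3*H) = 6*H)
W = 6 (W = 6*1 = 6)
((-29 + M(8, -2))/(20 - 31))*W = ((-29 - 2)/(20 - 31))*6 = -31/(-11)*6 = -31*(-1/11)*6 = (31/11)*6 = 186/11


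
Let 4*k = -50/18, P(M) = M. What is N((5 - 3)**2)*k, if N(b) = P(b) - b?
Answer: 0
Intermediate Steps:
N(b) = 0 (N(b) = b - b = 0)
k = -25/36 (k = (-50/18)/4 = (-50*1/18)/4 = (1/4)*(-25/9) = -25/36 ≈ -0.69444)
N((5 - 3)**2)*k = 0*(-25/36) = 0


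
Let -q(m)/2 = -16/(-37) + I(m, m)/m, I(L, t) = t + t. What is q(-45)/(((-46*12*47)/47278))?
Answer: 354585/39997 ≈ 8.8653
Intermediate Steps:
I(L, t) = 2*t
q(m) = -180/37 (q(m) = -2*(-16/(-37) + (2*m)/m) = -2*(-16*(-1/37) + 2) = -2*(16/37 + 2) = -2*90/37 = -180/37)
q(-45)/(((-46*12*47)/47278)) = -180/(37*((-46*12*47)/47278)) = -180/(37*(-552*47*(1/47278))) = -180/(37*((-25944*1/47278))) = -180/(37*(-12972/23639)) = -180/37*(-23639/12972) = 354585/39997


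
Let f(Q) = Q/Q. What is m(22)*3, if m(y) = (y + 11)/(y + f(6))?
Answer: 99/23 ≈ 4.3043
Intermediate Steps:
f(Q) = 1
m(y) = (11 + y)/(1 + y) (m(y) = (y + 11)/(y + 1) = (11 + y)/(1 + y))
m(22)*3 = ((11 + 22)/(1 + 22))*3 = (33/23)*3 = 99/23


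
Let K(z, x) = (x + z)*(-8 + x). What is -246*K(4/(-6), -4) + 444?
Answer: -13332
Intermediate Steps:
K(z, x) = (-8 + x)*(x + z)
-246*K(4/(-6), -4) + 444 = -246*((-4)² - 8*(-4) - 32/(-6) - 16/(-6)) + 444 = -246*(16 + 32 - 32*(-1)/6 - 16*(-1)/6) + 444 = -246*(16 + 32 - 8*(-⅔) - 4*(-⅔)) + 444 = -246*(16 + 32 + 16/3 + 8/3) + 444 = -246*56 + 444 = -13776 + 444 = -13332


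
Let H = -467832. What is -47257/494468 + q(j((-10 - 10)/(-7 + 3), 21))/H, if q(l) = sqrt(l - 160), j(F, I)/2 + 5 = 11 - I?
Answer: -47257/494468 - I*sqrt(190)/467832 ≈ -0.095571 - 2.9464e-5*I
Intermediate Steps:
j(F, I) = 12 - 2*I (j(F, I) = -10 + 2*(11 - I) = -10 + (22 - 2*I) = 12 - 2*I)
q(l) = sqrt(-160 + l)
-47257/494468 + q(j((-10 - 10)/(-7 + 3), 21))/H = -47257/494468 + sqrt(-160 + (12 - 2*21))/(-467832) = -47257*1/494468 + sqrt(-160 + (12 - 42))*(-1/467832) = -47257/494468 + sqrt(-160 - 30)*(-1/467832) = -47257/494468 + sqrt(-190)*(-1/467832) = -47257/494468 + (I*sqrt(190))*(-1/467832) = -47257/494468 - I*sqrt(190)/467832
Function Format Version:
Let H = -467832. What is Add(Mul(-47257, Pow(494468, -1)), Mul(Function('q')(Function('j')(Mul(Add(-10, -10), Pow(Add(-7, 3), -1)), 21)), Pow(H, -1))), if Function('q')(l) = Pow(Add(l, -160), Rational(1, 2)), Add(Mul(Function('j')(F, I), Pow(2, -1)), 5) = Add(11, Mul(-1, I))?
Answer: Add(Rational(-47257, 494468), Mul(Rational(-1, 467832), I, Pow(190, Rational(1, 2)))) ≈ Add(-0.095571, Mul(-2.9464e-5, I))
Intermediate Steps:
Function('j')(F, I) = Add(12, Mul(-2, I)) (Function('j')(F, I) = Add(-10, Mul(2, Add(11, Mul(-1, I)))) = Add(-10, Add(22, Mul(-2, I))) = Add(12, Mul(-2, I)))
Function('q')(l) = Pow(Add(-160, l), Rational(1, 2))
Add(Mul(-47257, Pow(494468, -1)), Mul(Function('q')(Function('j')(Mul(Add(-10, -10), Pow(Add(-7, 3), -1)), 21)), Pow(H, -1))) = Add(Mul(-47257, Pow(494468, -1)), Mul(Pow(Add(-160, Add(12, Mul(-2, 21))), Rational(1, 2)), Pow(-467832, -1))) = Add(Mul(-47257, Rational(1, 494468)), Mul(Pow(Add(-160, Add(12, -42)), Rational(1, 2)), Rational(-1, 467832))) = Add(Rational(-47257, 494468), Mul(Pow(Add(-160, -30), Rational(1, 2)), Rational(-1, 467832))) = Add(Rational(-47257, 494468), Mul(Pow(-190, Rational(1, 2)), Rational(-1, 467832))) = Add(Rational(-47257, 494468), Mul(Mul(I, Pow(190, Rational(1, 2))), Rational(-1, 467832))) = Add(Rational(-47257, 494468), Mul(Rational(-1, 467832), I, Pow(190, Rational(1, 2))))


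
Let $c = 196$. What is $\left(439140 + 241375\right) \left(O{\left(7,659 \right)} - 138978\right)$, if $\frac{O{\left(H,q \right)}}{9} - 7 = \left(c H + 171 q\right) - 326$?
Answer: $602051620500$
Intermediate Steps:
$O{\left(H,q \right)} = -2871 + 1539 q + 1764 H$ ($O{\left(H,q \right)} = 63 + 9 \left(\left(196 H + 171 q\right) - 326\right) = 63 + 9 \left(\left(171 q + 196 H\right) - 326\right) = 63 + 9 \left(-326 + 171 q + 196 H\right) = 63 + \left(-2934 + 1539 q + 1764 H\right) = -2871 + 1539 q + 1764 H$)
$\left(439140 + 241375\right) \left(O{\left(7,659 \right)} - 138978\right) = \left(439140 + 241375\right) \left(\left(-2871 + 1539 \cdot 659 + 1764 \cdot 7\right) - 138978\right) = 680515 \left(\left(-2871 + 1014201 + 12348\right) - 138978\right) = 680515 \left(1023678 - 138978\right) = 680515 \cdot 884700 = 602051620500$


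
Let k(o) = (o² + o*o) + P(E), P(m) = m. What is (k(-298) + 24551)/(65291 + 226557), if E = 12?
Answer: 202171/291848 ≈ 0.69273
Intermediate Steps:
k(o) = 12 + 2*o² (k(o) = (o² + o*o) + 12 = (o² + o²) + 12 = 2*o² + 12 = 12 + 2*o²)
(k(-298) + 24551)/(65291 + 226557) = ((12 + 2*(-298)²) + 24551)/(65291 + 226557) = ((12 + 2*88804) + 24551)/291848 = ((12 + 177608) + 24551)*(1/291848) = (177620 + 24551)*(1/291848) = 202171*(1/291848) = 202171/291848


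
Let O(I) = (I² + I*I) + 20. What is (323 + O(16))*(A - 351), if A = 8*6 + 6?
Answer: -253935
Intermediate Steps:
A = 54 (A = 48 + 6 = 54)
O(I) = 20 + 2*I² (O(I) = (I² + I²) + 20 = 2*I² + 20 = 20 + 2*I²)
(323 + O(16))*(A - 351) = (323 + (20 + 2*16²))*(54 - 351) = (323 + (20 + 2*256))*(-297) = (323 + (20 + 512))*(-297) = (323 + 532)*(-297) = 855*(-297) = -253935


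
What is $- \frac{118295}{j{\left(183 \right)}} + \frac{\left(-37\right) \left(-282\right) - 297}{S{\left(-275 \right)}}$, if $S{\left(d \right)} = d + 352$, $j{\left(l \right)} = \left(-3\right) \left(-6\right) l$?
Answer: $\frac{24282563}{253638} \approx 95.737$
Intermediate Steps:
$j{\left(l \right)} = 18 l$
$S{\left(d \right)} = 352 + d$
$- \frac{118295}{j{\left(183 \right)}} + \frac{\left(-37\right) \left(-282\right) - 297}{S{\left(-275 \right)}} = - \frac{118295}{18 \cdot 183} + \frac{\left(-37\right) \left(-282\right) - 297}{352 - 275} = - \frac{118295}{3294} + \frac{10434 - 297}{77} = \left(-118295\right) \frac{1}{3294} + 10137 \cdot \frac{1}{77} = - \frac{118295}{3294} + \frac{10137}{77} = \frac{24282563}{253638}$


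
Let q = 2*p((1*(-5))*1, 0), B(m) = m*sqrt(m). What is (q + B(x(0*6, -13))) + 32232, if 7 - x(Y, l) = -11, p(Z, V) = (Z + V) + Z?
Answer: 32212 + 54*sqrt(2) ≈ 32288.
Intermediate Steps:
p(Z, V) = V + 2*Z (p(Z, V) = (V + Z) + Z = V + 2*Z)
x(Y, l) = 18 (x(Y, l) = 7 - 1*(-11) = 7 + 11 = 18)
B(m) = m**(3/2)
q = -20 (q = 2*(0 + 2*((1*(-5))*1)) = 2*(0 + 2*(-5*1)) = 2*(0 + 2*(-5)) = 2*(0 - 10) = 2*(-10) = -20)
(q + B(x(0*6, -13))) + 32232 = (-20 + 18**(3/2)) + 32232 = (-20 + 54*sqrt(2)) + 32232 = 32212 + 54*sqrt(2)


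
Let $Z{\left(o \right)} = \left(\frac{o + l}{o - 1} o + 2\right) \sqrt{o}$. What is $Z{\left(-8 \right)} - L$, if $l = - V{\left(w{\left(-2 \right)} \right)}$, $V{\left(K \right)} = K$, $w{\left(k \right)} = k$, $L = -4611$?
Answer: $4611 - \frac{20 i \sqrt{2}}{3} \approx 4611.0 - 9.4281 i$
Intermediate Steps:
$l = 2$ ($l = \left(-1\right) \left(-2\right) = 2$)
$Z{\left(o \right)} = \sqrt{o} \left(2 + \frac{o \left(2 + o\right)}{-1 + o}\right)$ ($Z{\left(o \right)} = \left(\frac{o + 2}{o - 1} o + 2\right) \sqrt{o} = \left(\frac{2 + o}{-1 + o} o + 2\right) \sqrt{o} = \left(\frac{o \left(2 + o\right)}{-1 + o} + 2\right) \sqrt{o} = \left(2 + \frac{o \left(2 + o\right)}{-1 + o}\right) \sqrt{o} = \sqrt{o} \left(2 + \frac{o \left(2 + o\right)}{-1 + o}\right)$)
$Z{\left(-8 \right)} - L = \frac{\sqrt{-8} \left(-2 + \left(-8\right)^{2} + 4 \left(-8\right)\right)}{-1 - 8} - -4611 = \frac{2 i \sqrt{2} \left(-2 + 64 - 32\right)}{-9} + 4611 = 2 i \sqrt{2} \left(- \frac{1}{9}\right) 30 + 4611 = - \frac{20 i \sqrt{2}}{3} + 4611 = 4611 - \frac{20 i \sqrt{2}}{3}$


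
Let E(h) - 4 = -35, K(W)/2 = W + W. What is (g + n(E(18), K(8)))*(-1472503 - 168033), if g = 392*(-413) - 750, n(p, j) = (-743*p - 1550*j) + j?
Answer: 310358241016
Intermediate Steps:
K(W) = 4*W (K(W) = 2*(W + W) = 2*(2*W) = 4*W)
E(h) = -31 (E(h) = 4 - 35 = -31)
n(p, j) = -1549*j - 743*p (n(p, j) = (-1550*j - 743*p) + j = -1549*j - 743*p)
g = -162646 (g = -161896 - 750 = -162646)
(g + n(E(18), K(8)))*(-1472503 - 168033) = (-162646 + (-6196*8 - 743*(-31)))*(-1472503 - 168033) = (-162646 + (-1549*32 + 23033))*(-1640536) = (-162646 + (-49568 + 23033))*(-1640536) = (-162646 - 26535)*(-1640536) = -189181*(-1640536) = 310358241016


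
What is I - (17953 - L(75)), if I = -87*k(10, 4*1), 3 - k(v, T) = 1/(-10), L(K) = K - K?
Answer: -182227/10 ≈ -18223.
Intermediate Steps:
L(K) = 0
k(v, T) = 31/10 (k(v, T) = 3 - 1/(-10) = 3 - 1*(-1/10) = 3 + 1/10 = 31/10)
I = -2697/10 (I = -87*31/10 = -2697/10 ≈ -269.70)
I - (17953 - L(75)) = -2697/10 - (17953 - 1*0) = -2697/10 - (17953 + 0) = -2697/10 - 1*17953 = -2697/10 - 17953 = -182227/10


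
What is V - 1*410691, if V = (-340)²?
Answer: -295091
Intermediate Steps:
V = 115600
V - 1*410691 = 115600 - 1*410691 = 115600 - 410691 = -295091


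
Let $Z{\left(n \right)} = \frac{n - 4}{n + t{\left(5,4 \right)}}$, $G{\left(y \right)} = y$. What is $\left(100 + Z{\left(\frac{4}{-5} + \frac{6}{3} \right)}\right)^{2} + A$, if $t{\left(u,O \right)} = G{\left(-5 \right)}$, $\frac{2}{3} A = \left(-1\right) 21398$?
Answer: $- \frac{7923621}{361} \approx -21949.0$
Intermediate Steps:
$A = -32097$ ($A = \frac{3 \left(\left(-1\right) 21398\right)}{2} = \frac{3}{2} \left(-21398\right) = -32097$)
$t{\left(u,O \right)} = -5$
$Z{\left(n \right)} = \frac{-4 + n}{-5 + n}$ ($Z{\left(n \right)} = \frac{n - 4}{n - 5} = \frac{-4 + n}{-5 + n}$)
$\left(100 + Z{\left(\frac{4}{-5} + \frac{6}{3} \right)}\right)^{2} + A = \left(100 + \frac{-4 + \left(\frac{4}{-5} + \frac{6}{3}\right)}{-5 + \left(\frac{4}{-5} + \frac{6}{3}\right)}\right)^{2} - 32097 = \left(100 + \frac{-4 + \left(4 \left(- \frac{1}{5}\right) + 6 \cdot \frac{1}{3}\right)}{-5 + \left(4 \left(- \frac{1}{5}\right) + 6 \cdot \frac{1}{3}\right)}\right)^{2} - 32097 = \left(100 + \frac{-4 + \left(- \frac{4}{5} + 2\right)}{-5 + \left(- \frac{4}{5} + 2\right)}\right)^{2} - 32097 = \left(100 + \frac{-4 + \frac{6}{5}}{-5 + \frac{6}{5}}\right)^{2} - 32097 = \left(100 + \frac{1}{- \frac{19}{5}} \left(- \frac{14}{5}\right)\right)^{2} - 32097 = \left(100 - - \frac{14}{19}\right)^{2} - 32097 = \left(100 + \frac{14}{19}\right)^{2} - 32097 = \left(\frac{1914}{19}\right)^{2} - 32097 = \frac{3663396}{361} - 32097 = - \frac{7923621}{361}$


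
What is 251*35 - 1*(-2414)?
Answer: 11199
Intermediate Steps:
251*35 - 1*(-2414) = 8785 + 2414 = 11199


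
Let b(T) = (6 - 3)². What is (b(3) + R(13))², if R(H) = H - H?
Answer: 81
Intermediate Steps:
R(H) = 0
b(T) = 9 (b(T) = 3² = 9)
(b(3) + R(13))² = (9 + 0)² = 9² = 81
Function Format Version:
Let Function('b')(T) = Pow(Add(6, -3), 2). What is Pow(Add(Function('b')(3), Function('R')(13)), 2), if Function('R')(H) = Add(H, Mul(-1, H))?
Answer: 81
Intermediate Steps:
Function('R')(H) = 0
Function('b')(T) = 9 (Function('b')(T) = Pow(3, 2) = 9)
Pow(Add(Function('b')(3), Function('R')(13)), 2) = Pow(Add(9, 0), 2) = Pow(9, 2) = 81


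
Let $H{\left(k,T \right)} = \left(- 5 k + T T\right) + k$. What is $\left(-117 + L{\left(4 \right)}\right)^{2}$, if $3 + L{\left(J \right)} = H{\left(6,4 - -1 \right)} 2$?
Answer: $13924$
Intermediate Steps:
$H{\left(k,T \right)} = T^{2} - 4 k$ ($H{\left(k,T \right)} = \left(- 5 k + T^{2}\right) + k = \left(T^{2} - 5 k\right) + k = T^{2} - 4 k$)
$L{\left(J \right)} = -1$ ($L{\left(J \right)} = -3 + \left(\left(4 - -1\right)^{2} - 24\right) 2 = -3 + \left(\left(4 + 1\right)^{2} - 24\right) 2 = -3 + \left(5^{2} - 24\right) 2 = -3 + \left(25 - 24\right) 2 = -3 + 1 \cdot 2 = -3 + 2 = -1$)
$\left(-117 + L{\left(4 \right)}\right)^{2} = \left(-117 - 1\right)^{2} = \left(-118\right)^{2} = 13924$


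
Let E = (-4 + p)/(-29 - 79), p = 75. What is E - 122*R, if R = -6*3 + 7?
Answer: 144865/108 ≈ 1341.3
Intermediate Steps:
E = -71/108 (E = (-4 + 75)/(-29 - 79) = 71/(-108) = 71*(-1/108) = -71/108 ≈ -0.65741)
R = -11 (R = -18 + 7 = -11)
E - 122*R = -71/108 - 122*(-11) = -71/108 + 1342 = 144865/108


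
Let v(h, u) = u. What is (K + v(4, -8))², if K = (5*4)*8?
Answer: 23104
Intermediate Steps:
K = 160 (K = 20*8 = 160)
(K + v(4, -8))² = (160 - 8)² = 152² = 23104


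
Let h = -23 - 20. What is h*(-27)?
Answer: 1161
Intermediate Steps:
h = -43
h*(-27) = -43*(-27) = 1161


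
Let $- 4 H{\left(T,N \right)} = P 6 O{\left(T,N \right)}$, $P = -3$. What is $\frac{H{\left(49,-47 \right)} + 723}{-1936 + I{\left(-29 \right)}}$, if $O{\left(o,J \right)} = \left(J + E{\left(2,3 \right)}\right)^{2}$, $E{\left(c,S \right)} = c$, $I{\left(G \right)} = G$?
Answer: $- \frac{6557}{1310} \approx -5.0053$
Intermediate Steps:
$O{\left(o,J \right)} = \left(2 + J\right)^{2}$ ($O{\left(o,J \right)} = \left(J + 2\right)^{2} = \left(2 + J\right)^{2}$)
$H{\left(T,N \right)} = \frac{9 \left(2 + N\right)^{2}}{2}$ ($H{\left(T,N \right)} = - \frac{\left(-3\right) 6 \left(2 + N\right)^{2}}{4} = - \frac{\left(-18\right) \left(2 + N\right)^{2}}{4} = \frac{9 \left(2 + N\right)^{2}}{2}$)
$\frac{H{\left(49,-47 \right)} + 723}{-1936 + I{\left(-29 \right)}} = \frac{\frac{9 \left(2 - 47\right)^{2}}{2} + 723}{-1936 - 29} = \frac{\frac{9 \left(-45\right)^{2}}{2} + 723}{-1965} = \left(\frac{9}{2} \cdot 2025 + 723\right) \left(- \frac{1}{1965}\right) = \left(\frac{18225}{2} + 723\right) \left(- \frac{1}{1965}\right) = \frac{19671}{2} \left(- \frac{1}{1965}\right) = - \frac{6557}{1310}$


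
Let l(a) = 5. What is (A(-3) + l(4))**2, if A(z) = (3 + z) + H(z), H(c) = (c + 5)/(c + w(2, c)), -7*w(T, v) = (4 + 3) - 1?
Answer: 14641/729 ≈ 20.084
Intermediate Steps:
w(T, v) = -6/7 (w(T, v) = -((4 + 3) - 1)/7 = -(7 - 1)/7 = -1/7*6 = -6/7)
H(c) = (5 + c)/(-6/7 + c) (H(c) = (c + 5)/(c - 6/7) = (5 + c)/(-6/7 + c))
A(z) = 3 + z + 7*(5 + z)/(-6 + 7*z) (A(z) = (3 + z) + 7*(5 + z)/(-6 + 7*z) = 3 + z + 7*(5 + z)/(-6 + 7*z))
(A(-3) + l(4))**2 = ((17 + 7*(-3)**2 + 22*(-3))/(-6 + 7*(-3)) + 5)**2 = ((17 + 7*9 - 66)/(-6 - 21) + 5)**2 = ((17 + 63 - 66)/(-27) + 5)**2 = (-1/27*14 + 5)**2 = (-14/27 + 5)**2 = (121/27)**2 = 14641/729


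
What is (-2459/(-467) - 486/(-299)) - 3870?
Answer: -539417507/139633 ≈ -3863.1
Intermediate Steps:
(-2459/(-467) - 486/(-299)) - 3870 = (-2459*(-1/467) - 486*(-1/299)) - 3870 = (2459/467 + 486/299) - 3870 = 962203/139633 - 3870 = -539417507/139633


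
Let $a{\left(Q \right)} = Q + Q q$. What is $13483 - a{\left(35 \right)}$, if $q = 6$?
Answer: $13238$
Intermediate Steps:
$a{\left(Q \right)} = 7 Q$ ($a{\left(Q \right)} = Q + Q 6 = Q + 6 Q = 7 Q$)
$13483 - a{\left(35 \right)} = 13483 - 7 \cdot 35 = 13483 - 245 = 13238$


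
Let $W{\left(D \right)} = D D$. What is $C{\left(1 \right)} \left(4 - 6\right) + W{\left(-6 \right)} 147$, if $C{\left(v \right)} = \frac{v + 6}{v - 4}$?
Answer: $\frac{15890}{3} \approx 5296.7$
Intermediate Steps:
$W{\left(D \right)} = D^{2}$
$C{\left(v \right)} = \frac{6 + v}{-4 + v}$
$C{\left(1 \right)} \left(4 - 6\right) + W{\left(-6 \right)} 147 = \frac{6 + 1}{-4 + 1} \left(4 - 6\right) + \left(-6\right)^{2} \cdot 147 = \frac{1}{-3} \cdot 7 \left(-2\right) + 36 \cdot 147 = \left(- \frac{1}{3}\right) 7 \left(-2\right) + 5292 = \left(- \frac{7}{3}\right) \left(-2\right) + 5292 = \frac{14}{3} + 5292 = \frac{15890}{3}$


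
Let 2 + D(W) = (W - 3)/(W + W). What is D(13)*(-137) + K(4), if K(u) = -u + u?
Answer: 2877/13 ≈ 221.31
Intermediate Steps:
K(u) = 0
D(W) = -2 + (-3 + W)/(2*W) (D(W) = -2 + (W - 3)/(W + W) = -2 + (-3 + W)/((2*W)) = -2 + (-3 + W)*(1/(2*W)) = -2 + (-3 + W)/(2*W))
D(13)*(-137) + K(4) = ((3/2)*(-1 - 1*13)/13)*(-137) + 0 = ((3/2)*(1/13)*(-1 - 13))*(-137) + 0 = ((3/2)*(1/13)*(-14))*(-137) + 0 = -21/13*(-137) + 0 = 2877/13 + 0 = 2877/13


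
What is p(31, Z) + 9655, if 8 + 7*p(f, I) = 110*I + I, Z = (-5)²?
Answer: 70352/7 ≈ 10050.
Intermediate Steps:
Z = 25
p(f, I) = -8/7 + 111*I/7 (p(f, I) = -8/7 + (110*I + I)/7 = -8/7 + (111*I)/7 = -8/7 + 111*I/7)
p(31, Z) + 9655 = (-8/7 + (111/7)*25) + 9655 = (-8/7 + 2775/7) + 9655 = 2767/7 + 9655 = 70352/7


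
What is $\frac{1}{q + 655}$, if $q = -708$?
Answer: $- \frac{1}{53} \approx -0.018868$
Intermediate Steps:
$\frac{1}{q + 655} = \frac{1}{-708 + 655} = \frac{1}{-53} = - \frac{1}{53}$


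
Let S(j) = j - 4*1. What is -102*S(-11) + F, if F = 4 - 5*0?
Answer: 1534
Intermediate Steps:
S(j) = -4 + j (S(j) = j - 4 = -4 + j)
F = 4 (F = 4 + 0 = 4)
-102*S(-11) + F = -102*(-4 - 11) + 4 = -102*(-15) + 4 = 1530 + 4 = 1534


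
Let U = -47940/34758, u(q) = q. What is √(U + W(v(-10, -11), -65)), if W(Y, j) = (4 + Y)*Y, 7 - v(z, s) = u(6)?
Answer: 5*√4860327/5793 ≈ 1.9028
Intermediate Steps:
v(z, s) = 1 (v(z, s) = 7 - 1*6 = 7 - 6 = 1)
W(Y, j) = Y*(4 + Y)
U = -7990/5793 (U = -47940*1/34758 = -7990/5793 ≈ -1.3793)
√(U + W(v(-10, -11), -65)) = √(-7990/5793 + 1*(4 + 1)) = √(-7990/5793 + 1*5) = √(-7990/5793 + 5) = √(20975/5793) = 5*√4860327/5793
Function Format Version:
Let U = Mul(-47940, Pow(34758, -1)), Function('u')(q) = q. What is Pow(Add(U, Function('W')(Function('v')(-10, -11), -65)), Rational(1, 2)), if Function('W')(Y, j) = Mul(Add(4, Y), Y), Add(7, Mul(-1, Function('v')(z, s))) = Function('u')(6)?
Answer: Mul(Rational(5, 5793), Pow(4860327, Rational(1, 2))) ≈ 1.9028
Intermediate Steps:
Function('v')(z, s) = 1 (Function('v')(z, s) = Add(7, Mul(-1, 6)) = Add(7, -6) = 1)
Function('W')(Y, j) = Mul(Y, Add(4, Y))
U = Rational(-7990, 5793) (U = Mul(-47940, Rational(1, 34758)) = Rational(-7990, 5793) ≈ -1.3793)
Pow(Add(U, Function('W')(Function('v')(-10, -11), -65)), Rational(1, 2)) = Pow(Add(Rational(-7990, 5793), Mul(1, Add(4, 1))), Rational(1, 2)) = Pow(Add(Rational(-7990, 5793), Mul(1, 5)), Rational(1, 2)) = Pow(Add(Rational(-7990, 5793), 5), Rational(1, 2)) = Pow(Rational(20975, 5793), Rational(1, 2)) = Mul(Rational(5, 5793), Pow(4860327, Rational(1, 2)))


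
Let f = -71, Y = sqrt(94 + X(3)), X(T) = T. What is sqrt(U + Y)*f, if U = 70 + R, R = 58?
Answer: -71*sqrt(128 + sqrt(97)) ≈ -833.60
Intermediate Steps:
Y = sqrt(97) (Y = sqrt(94 + 3) = sqrt(97) ≈ 9.8489)
U = 128 (U = 70 + 58 = 128)
sqrt(U + Y)*f = sqrt(128 + sqrt(97))*(-71) = -71*sqrt(128 + sqrt(97))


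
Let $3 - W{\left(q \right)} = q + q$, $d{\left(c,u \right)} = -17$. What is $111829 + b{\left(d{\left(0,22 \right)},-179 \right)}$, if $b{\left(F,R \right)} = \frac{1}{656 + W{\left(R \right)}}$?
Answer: $\frac{113730094}{1017} \approx 1.1183 \cdot 10^{5}$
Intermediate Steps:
$W{\left(q \right)} = 3 - 2 q$ ($W{\left(q \right)} = 3 - \left(q + q\right) = 3 - 2 q$)
$b{\left(F,R \right)} = \frac{1}{659 - 2 R}$ ($b{\left(F,R \right)} = \frac{1}{656 - \left(-3 + 2 R\right)} = \frac{1}{659 - 2 R}$)
$111829 + b{\left(d{\left(0,22 \right)},-179 \right)} = 111829 - \frac{1}{-659 + 2 \left(-179\right)} = 111829 - \frac{1}{-659 - 358} = 111829 - \frac{1}{-1017} = 111829 - - \frac{1}{1017} = 111829 + \frac{1}{1017} = \frac{113730094}{1017}$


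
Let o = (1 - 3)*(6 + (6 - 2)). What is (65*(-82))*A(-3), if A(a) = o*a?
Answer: -319800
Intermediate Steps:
o = -20 (o = -2*(6 + 4) = -2*10 = -20)
A(a) = -20*a
(65*(-82))*A(-3) = (65*(-82))*(-20*(-3)) = -5330*60 = -319800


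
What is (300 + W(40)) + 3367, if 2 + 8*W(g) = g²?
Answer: 15467/4 ≈ 3866.8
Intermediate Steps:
W(g) = -¼ + g²/8
(300 + W(40)) + 3367 = (300 + (-¼ + (⅛)*40²)) + 3367 = (300 + (-¼ + (⅛)*1600)) + 3367 = (300 + (-¼ + 200)) + 3367 = (300 + 799/4) + 3367 = 1999/4 + 3367 = 15467/4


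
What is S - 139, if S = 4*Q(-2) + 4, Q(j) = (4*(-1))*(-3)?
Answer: -87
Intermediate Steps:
Q(j) = 12 (Q(j) = -4*(-3) = 12)
S = 52 (S = 4*12 + 4 = 48 + 4 = 52)
S - 139 = 52 - 139 = -87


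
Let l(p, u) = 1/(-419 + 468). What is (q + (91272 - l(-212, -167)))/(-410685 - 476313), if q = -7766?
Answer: -1363931/14487634 ≈ -0.094144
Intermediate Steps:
l(p, u) = 1/49
(q + (91272 - l(-212, -167)))/(-410685 - 476313) = (-7766 + (91272 - 1*1/49))/(-410685 - 476313) = (-7766 + (91272 - 1/49))/(-886998) = (-7766 + 4472327/49)*(-1/886998) = (4091793/49)*(-1/886998) = -1363931/14487634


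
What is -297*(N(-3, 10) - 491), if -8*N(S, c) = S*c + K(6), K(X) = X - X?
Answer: 578853/4 ≈ 1.4471e+5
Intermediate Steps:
K(X) = 0
N(S, c) = -S*c/8 (N(S, c) = -(S*c + 0)/8 = -S*c/8)
-297*(N(-3, 10) - 491) = -297*(-⅛*(-3)*10 - 491) = -297*(15/4 - 491) = -297*(-1949/4) = 578853/4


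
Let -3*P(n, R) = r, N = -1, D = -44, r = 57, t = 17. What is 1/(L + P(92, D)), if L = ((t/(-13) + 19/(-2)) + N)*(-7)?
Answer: 26/1655 ≈ 0.015710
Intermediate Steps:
P(n, R) = -19 (P(n, R) = -1/3*57 = -19)
L = 2149/26 (L = ((17/(-13) + 19/(-2)) - 1)*(-7) = ((17*(-1/13) + 19*(-1/2)) - 1)*(-7) = ((-17/13 - 19/2) - 1)*(-7) = (-281/26 - 1)*(-7) = -307/26*(-7) = 2149/26 ≈ 82.654)
1/(L + P(92, D)) = 1/(2149/26 - 19) = 1/(1655/26) = 26/1655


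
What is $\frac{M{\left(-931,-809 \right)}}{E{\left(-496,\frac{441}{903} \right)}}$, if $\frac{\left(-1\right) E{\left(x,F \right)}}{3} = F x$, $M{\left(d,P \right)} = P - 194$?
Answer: $- \frac{43129}{31248} \approx -1.3802$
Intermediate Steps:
$M{\left(d,P \right)} = -194 + P$
$E{\left(x,F \right)} = - 3 F x$
$\frac{M{\left(-931,-809 \right)}}{E{\left(-496,\frac{441}{903} \right)}} = \frac{-194 - 809}{\left(-3\right) \frac{441}{903} \left(-496\right)} = - \frac{1003}{\left(-3\right) 441 \cdot \frac{1}{903} \left(-496\right)} = - \frac{1003}{\left(-3\right) \frac{21}{43} \left(-496\right)} = - \frac{1003}{\frac{31248}{43}} = \left(-1003\right) \frac{43}{31248} = - \frac{43129}{31248}$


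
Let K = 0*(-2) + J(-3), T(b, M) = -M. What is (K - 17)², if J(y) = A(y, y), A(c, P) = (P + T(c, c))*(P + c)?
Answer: 289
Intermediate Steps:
A(c, P) = (P + c)*(P - c) (A(c, P) = (P - c)*(P + c) = (P + c)*(P - c))
J(y) = 0 (J(y) = y² - y² = 0)
K = 0 (K = 0*(-2) + 0 = 0 + 0 = 0)
(K - 17)² = (0 - 17)² = (-17)² = 289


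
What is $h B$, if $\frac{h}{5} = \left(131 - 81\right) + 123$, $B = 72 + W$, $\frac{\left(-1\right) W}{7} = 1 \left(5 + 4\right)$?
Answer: $7785$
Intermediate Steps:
$W = -63$ ($W = - 7 \cdot 1 \left(5 + 4\right) = - 7 \cdot 1 \cdot 9 = \left(-7\right) 9 = -63$)
$B = 9$ ($B = 72 - 63 = 9$)
$h = 865$ ($h = 5 \left(\left(131 - 81\right) + 123\right) = 5 \left(50 + 123\right) = 5 \cdot 173 = 865$)
$h B = 865 \cdot 9 = 7785$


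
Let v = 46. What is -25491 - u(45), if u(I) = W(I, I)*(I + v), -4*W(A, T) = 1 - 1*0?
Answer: -101873/4 ≈ -25468.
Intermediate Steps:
W(A, T) = -¼ (W(A, T) = -(1 - 1*0)/4 = -(1 + 0)/4 = -¼*1 = -¼)
u(I) = -23/2 - I/4 (u(I) = -(I + 46)/4 = -(46 + I)/4 = -23/2 - I/4)
-25491 - u(45) = -25491 - (-23/2 - ¼*45) = -25491 - (-23/2 - 45/4) = -25491 - 1*(-91/4) = -25491 + 91/4 = -101873/4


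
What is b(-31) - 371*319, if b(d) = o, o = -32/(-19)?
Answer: -2248599/19 ≈ -1.1835e+5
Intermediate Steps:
o = 32/19 (o = -32*(-1/19) = 32/19 ≈ 1.6842)
b(d) = 32/19
b(-31) - 371*319 = 32/19 - 371*319 = 32/19 - 118349 = -2248599/19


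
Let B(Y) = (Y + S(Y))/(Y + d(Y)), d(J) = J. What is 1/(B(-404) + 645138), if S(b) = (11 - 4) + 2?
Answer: 808/521271899 ≈ 1.5501e-6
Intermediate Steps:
S(b) = 9 (S(b) = 7 + 2 = 9)
B(Y) = (9 + Y)/(2*Y) (B(Y) = (Y + 9)/(Y + Y) = (9 + Y)/((2*Y)) = (9 + Y)*(1/(2*Y)) = (9 + Y)/(2*Y))
1/(B(-404) + 645138) = 1/((½)*(9 - 404)/(-404) + 645138) = 1/((½)*(-1/404)*(-395) + 645138) = 1/(395/808 + 645138) = 1/(521271899/808) = 808/521271899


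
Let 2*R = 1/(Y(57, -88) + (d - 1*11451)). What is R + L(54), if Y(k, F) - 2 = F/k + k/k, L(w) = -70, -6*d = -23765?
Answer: -19919989/284571 ≈ -70.000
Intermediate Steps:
d = 23765/6 (d = -⅙*(-23765) = 23765/6 ≈ 3960.8)
Y(k, F) = 3 + F/k (Y(k, F) = 2 + (F/k + k/k) = 2 + (F/k + 1) = 2 + (1 + F/k) = 3 + F/k)
R = -19/284571 (R = 1/(2*((3 - 88/57) + (23765/6 - 1*11451))) = 1/(2*((3 - 88*1/57) + (23765/6 - 11451))) = 1/(2*((3 - 88/57) - 44941/6)) = 1/(2*(83/57 - 44941/6)) = 1/(2*(-284571/38)) = (½)*(-38/284571) = -19/284571 ≈ -6.6767e-5)
R + L(54) = -19/284571 - 70 = -19919989/284571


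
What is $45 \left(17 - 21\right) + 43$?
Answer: $-137$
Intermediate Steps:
$45 \left(17 - 21\right) + 43 = 45 \left(-4\right) + 43 = -180 + 43 = -137$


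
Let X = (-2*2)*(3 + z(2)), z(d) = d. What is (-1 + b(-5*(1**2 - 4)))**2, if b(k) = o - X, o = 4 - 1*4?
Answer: 361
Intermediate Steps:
o = 0 (o = 4 - 4 = 0)
X = -20 (X = (-2*2)*(3 + 2) = -4*5 = -20)
b(k) = 20 (b(k) = 0 - 1*(-20) = 0 + 20 = 20)
(-1 + b(-5*(1**2 - 4)))**2 = (-1 + 20)**2 = 19**2 = 361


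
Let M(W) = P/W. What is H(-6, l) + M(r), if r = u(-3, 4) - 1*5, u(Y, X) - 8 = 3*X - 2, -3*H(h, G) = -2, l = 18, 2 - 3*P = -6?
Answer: 34/39 ≈ 0.87179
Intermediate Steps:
P = 8/3 (P = ⅔ - ⅓*(-6) = ⅔ + 2 = 8/3 ≈ 2.6667)
H(h, G) = ⅔ (H(h, G) = -⅓*(-2) = ⅔)
u(Y, X) = 6 + 3*X (u(Y, X) = 8 + (3*X - 2) = 8 + (-2 + 3*X) = 6 + 3*X)
r = 13 (r = (6 + 3*4) - 1*5 = (6 + 12) - 5 = 18 - 5 = 13)
M(W) = 8/(3*W)
H(-6, l) + M(r) = ⅔ + (8/3)/13 = ⅔ + (8/3)*(1/13) = ⅔ + 8/39 = 34/39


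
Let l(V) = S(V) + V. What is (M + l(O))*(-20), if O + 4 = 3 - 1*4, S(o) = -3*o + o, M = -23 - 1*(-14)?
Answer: 80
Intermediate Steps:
M = -9 (M = -23 + 14 = -9)
S(o) = -2*o
O = -5 (O = -4 + (3 - 1*4) = -4 + (3 - 4) = -4 - 1 = -5)
l(V) = -V (l(V) = -2*V + V = -V)
(M + l(O))*(-20) = (-9 - 1*(-5))*(-20) = (-9 + 5)*(-20) = -4*(-20) = 80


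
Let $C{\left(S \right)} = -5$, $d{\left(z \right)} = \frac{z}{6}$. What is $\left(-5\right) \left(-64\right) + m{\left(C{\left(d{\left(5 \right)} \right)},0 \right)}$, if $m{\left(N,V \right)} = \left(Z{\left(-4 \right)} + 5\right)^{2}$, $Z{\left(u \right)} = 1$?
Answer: $356$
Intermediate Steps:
$d{\left(z \right)} = \frac{z}{6}$ ($d{\left(z \right)} = z \frac{1}{6} = \frac{z}{6}$)
$m{\left(N,V \right)} = 36$ ($m{\left(N,V \right)} = \left(1 + 5\right)^{2} = 6^{2} = 36$)
$\left(-5\right) \left(-64\right) + m{\left(C{\left(d{\left(5 \right)} \right)},0 \right)} = \left(-5\right) \left(-64\right) + 36 = 320 + 36 = 356$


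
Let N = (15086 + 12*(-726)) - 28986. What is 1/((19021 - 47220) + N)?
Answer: -1/50811 ≈ -1.9681e-5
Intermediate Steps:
N = -22612 (N = (15086 - 8712) - 28986 = 6374 - 28986 = -22612)
1/((19021 - 47220) + N) = 1/((19021 - 47220) - 22612) = 1/(-28199 - 22612) = 1/(-50811) = -1/50811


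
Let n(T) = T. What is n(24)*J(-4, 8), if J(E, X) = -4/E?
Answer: 24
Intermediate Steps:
n(24)*J(-4, 8) = 24*(-4/(-4)) = 24*(-4*(-1/4)) = 24*1 = 24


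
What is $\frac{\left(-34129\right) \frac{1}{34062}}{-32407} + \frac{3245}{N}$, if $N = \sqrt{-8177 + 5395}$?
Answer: $\frac{34129}{1103847234} - \frac{3245 i \sqrt{2782}}{2782} \approx 3.0918 \cdot 10^{-5} - 61.523 i$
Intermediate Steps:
$N = i \sqrt{2782}$ ($N = \sqrt{-2782} = i \sqrt{2782} \approx 52.745 i$)
$\frac{\left(-34129\right) \frac{1}{34062}}{-32407} + \frac{3245}{N} = \frac{\left(-34129\right) \frac{1}{34062}}{-32407} + \frac{3245}{i \sqrt{2782}} = \left(-34129\right) \frac{1}{34062} \left(- \frac{1}{32407}\right) + 3245 \left(- \frac{i \sqrt{2782}}{2782}\right) = \left(- \frac{34129}{34062}\right) \left(- \frac{1}{32407}\right) - \frac{3245 i \sqrt{2782}}{2782} = \frac{34129}{1103847234} - \frac{3245 i \sqrt{2782}}{2782}$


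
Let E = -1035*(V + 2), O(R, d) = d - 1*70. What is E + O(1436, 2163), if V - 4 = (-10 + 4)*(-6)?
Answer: -41377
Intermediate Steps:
V = 40 (V = 4 + (-10 + 4)*(-6) = 4 - 6*(-6) = 4 + 36 = 40)
O(R, d) = -70 + d (O(R, d) = d - 70 = -70 + d)
E = -43470 (E = -1035*(40 + 2) = -1035*42 = -43470)
E + O(1436, 2163) = -43470 + (-70 + 2163) = -43470 + 2093 = -41377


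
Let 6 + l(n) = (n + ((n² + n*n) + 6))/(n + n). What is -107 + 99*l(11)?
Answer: 929/2 ≈ 464.50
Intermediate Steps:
l(n) = -6 + (6 + n + 2*n²)/(2*n) (l(n) = -6 + (n + ((n² + n*n) + 6))/(n + n) = -6 + (n + ((n² + n²) + 6))/((2*n)) = -6 + (n + (2*n² + 6))*(1/(2*n)) = -6 + (n + (6 + 2*n²))*(1/(2*n)) = -6 + (6 + n + 2*n²)*(1/(2*n)) = -6 + (6 + n + 2*n²)/(2*n))
-107 + 99*l(11) = -107 + 99*(-11/2 + 11 + 3/11) = -107 + 99*(127/22) = -107 + 1143/2 = 929/2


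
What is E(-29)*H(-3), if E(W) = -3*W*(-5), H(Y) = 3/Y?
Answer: 435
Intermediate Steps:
E(W) = 15*W
E(-29)*H(-3) = (15*(-29))*(3/(-3)) = -1305*(-1)/3 = -435*(-1) = 435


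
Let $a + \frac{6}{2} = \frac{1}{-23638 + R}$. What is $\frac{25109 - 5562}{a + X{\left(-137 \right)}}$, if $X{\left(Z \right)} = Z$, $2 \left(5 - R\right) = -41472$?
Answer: $- \frac{5147969}{36871} \approx -139.62$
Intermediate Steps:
$R = 20741$ ($R = 5 - -20736 = 5 + 20736 = 20741$)
$a = - \frac{8692}{2897}$ ($a = -3 + \frac{1}{-23638 + 20741} = -3 + \frac{1}{-2897} = -3 - \frac{1}{2897} = - \frac{8692}{2897} \approx -3.0003$)
$\frac{25109 - 5562}{a + X{\left(-137 \right)}} = \frac{25109 - 5562}{- \frac{8692}{2897} - 137} = \frac{19547}{- \frac{405581}{2897}} = 19547 \left(- \frac{2897}{405581}\right) = - \frac{5147969}{36871}$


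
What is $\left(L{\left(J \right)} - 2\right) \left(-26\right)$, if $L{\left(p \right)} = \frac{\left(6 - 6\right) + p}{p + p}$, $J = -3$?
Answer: $39$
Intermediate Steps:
$L{\left(p \right)} = \frac{1}{2}$ ($L{\left(p \right)} = \frac{\left(6 - 6\right) + p}{2 p} = \left(0 + p\right) \frac{1}{2 p} = p \frac{1}{2 p} = \frac{1}{2}$)
$\left(L{\left(J \right)} - 2\right) \left(-26\right) = \left(\frac{1}{2} - 2\right) \left(-26\right) = \left(- \frac{3}{2}\right) \left(-26\right) = 39$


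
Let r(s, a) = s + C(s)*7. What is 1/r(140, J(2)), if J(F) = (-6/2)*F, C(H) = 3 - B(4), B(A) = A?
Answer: 1/133 ≈ 0.0075188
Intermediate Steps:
C(H) = -1 (C(H) = 3 - 1*4 = 3 - 4 = -1)
J(F) = -3*F (J(F) = (-6*½)*F = -3*F)
r(s, a) = -7 + s (r(s, a) = s - 1*7 = s - 7 = -7 + s)
1/r(140, J(2)) = 1/(-7 + 140) = 1/133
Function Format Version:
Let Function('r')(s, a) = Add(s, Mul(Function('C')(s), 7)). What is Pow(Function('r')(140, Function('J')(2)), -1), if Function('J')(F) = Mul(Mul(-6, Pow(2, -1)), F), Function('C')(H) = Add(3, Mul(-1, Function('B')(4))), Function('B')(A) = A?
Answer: Rational(1, 133) ≈ 0.0075188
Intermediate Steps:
Function('C')(H) = -1 (Function('C')(H) = Add(3, Mul(-1, 4)) = Add(3, -4) = -1)
Function('J')(F) = Mul(-3, F) (Function('J')(F) = Mul(Mul(-6, Rational(1, 2)), F) = Mul(-3, F))
Function('r')(s, a) = Add(-7, s) (Function('r')(s, a) = Add(s, Mul(-1, 7)) = Add(s, -7) = Add(-7, s))
Pow(Function('r')(140, Function('J')(2)), -1) = Pow(Add(-7, 140), -1) = Pow(133, -1) = Rational(1, 133)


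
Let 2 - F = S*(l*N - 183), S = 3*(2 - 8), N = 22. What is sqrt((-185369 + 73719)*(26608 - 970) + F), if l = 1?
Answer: 2*I*sqrt(715621399) ≈ 53502.0*I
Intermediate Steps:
S = -18 (S = 3*(-6) = -18)
F = -2896 (F = 2 - (-18)*(1*22 - 183) = 2 - (-18)*(22 - 183) = 2 - (-18)*(-161) = 2 - 1*2898 = 2 - 2898 = -2896)
sqrt((-185369 + 73719)*(26608 - 970) + F) = sqrt((-185369 + 73719)*(26608 - 970) - 2896) = sqrt(-111650*25638 - 2896) = sqrt(-2862482700 - 2896) = sqrt(-2862485596) = 2*I*sqrt(715621399)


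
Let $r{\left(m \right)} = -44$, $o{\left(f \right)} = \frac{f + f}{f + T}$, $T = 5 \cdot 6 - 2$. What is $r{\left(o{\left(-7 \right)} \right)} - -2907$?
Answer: $2863$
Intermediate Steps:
$T = 28$ ($T = 30 - 2 = 28$)
$o{\left(f \right)} = \frac{2 f}{28 + f}$ ($o{\left(f \right)} = \frac{f + f}{f + 28} = \frac{2 f}{28 + f}$)
$r{\left(o{\left(-7 \right)} \right)} - -2907 = -44 - -2907 = -44 + 2907 = 2863$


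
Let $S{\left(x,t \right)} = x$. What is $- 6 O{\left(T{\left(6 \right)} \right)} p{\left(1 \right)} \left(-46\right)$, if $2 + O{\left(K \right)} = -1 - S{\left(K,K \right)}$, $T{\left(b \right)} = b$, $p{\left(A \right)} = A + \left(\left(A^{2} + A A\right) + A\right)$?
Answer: $-9936$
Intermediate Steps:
$p{\left(A \right)} = 2 A + 2 A^{2}$ ($p{\left(A \right)} = A + \left(\left(A^{2} + A^{2}\right) + A\right) = A + \left(2 A^{2} + A\right) = A + \left(A + 2 A^{2}\right) = 2 A + 2 A^{2}$)
$O{\left(K \right)} = -3 - K$ ($O{\left(K \right)} = -2 - \left(1 + K\right) = -3 - K$)
$- 6 O{\left(T{\left(6 \right)} \right)} p{\left(1 \right)} \left(-46\right) = - 6 \left(-3 - 6\right) 2 \cdot 1 \left(1 + 1\right) \left(-46\right) = - 6 \left(-3 - 6\right) 2 \cdot 1 \cdot 2 \left(-46\right) = \left(-6\right) \left(-9\right) 4 \left(-46\right) = 54 \cdot 4 \left(-46\right) = 216 \left(-46\right) = -9936$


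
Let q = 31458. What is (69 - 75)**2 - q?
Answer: -31422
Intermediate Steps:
(69 - 75)**2 - q = (69 - 75)**2 - 1*31458 = (-6)**2 - 31458 = 36 - 31458 = -31422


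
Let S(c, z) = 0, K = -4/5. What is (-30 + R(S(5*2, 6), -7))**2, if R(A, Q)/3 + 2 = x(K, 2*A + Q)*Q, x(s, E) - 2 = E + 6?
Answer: 3249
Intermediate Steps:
K = -4/5 (K = -4*1/5 = -4/5 ≈ -0.80000)
x(s, E) = 8 + E (x(s, E) = 2 + (E + 6) = 2 + (6 + E) = 8 + E)
R(A, Q) = -6 + 3*Q*(8 + Q + 2*A) (R(A, Q) = -6 + 3*((8 + (2*A + Q))*Q) = -6 + 3*((8 + (Q + 2*A))*Q) = -6 + 3*((8 + Q + 2*A)*Q) = -6 + 3*(Q*(8 + Q + 2*A)) = -6 + 3*Q*(8 + Q + 2*A))
(-30 + R(S(5*2, 6), -7))**2 = (-30 + (-6 + 3*(-7)*(8 - 7 + 2*0)))**2 = (-30 + (-6 + 3*(-7)*(8 - 7 + 0)))**2 = (-30 + (-6 + 3*(-7)*1))**2 = (-30 + (-6 - 21))**2 = (-30 - 27)**2 = (-57)**2 = 3249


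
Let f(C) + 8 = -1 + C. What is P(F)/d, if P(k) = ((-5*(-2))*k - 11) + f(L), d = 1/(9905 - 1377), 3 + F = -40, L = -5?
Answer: -3880240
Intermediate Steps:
F = -43 (F = -3 - 40 = -43)
f(C) = -9 + C (f(C) = -8 + (-1 + C) = -9 + C)
d = 1/8528 ≈ 0.00011726
P(k) = -25 + 10*k (P(k) = ((-5*(-2))*k - 11) + (-9 - 5) = (10*k - 11) - 14 = (-11 + 10*k) - 14 = -25 + 10*k)
P(F)/d = (-25 + 10*(-43))/(1/8528) = (-25 - 430)*8528 = -455*8528 = -3880240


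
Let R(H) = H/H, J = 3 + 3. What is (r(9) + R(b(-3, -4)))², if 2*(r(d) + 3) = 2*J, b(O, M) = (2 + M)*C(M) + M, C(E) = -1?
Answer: 16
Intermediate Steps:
J = 6
b(O, M) = -2 (b(O, M) = (2 + M)*(-1) + M = (-2 - M) + M = -2)
R(H) = 1
r(d) = 3 (r(d) = -3 + (2*6)/2 = -3 + (½)*12 = -3 + 6 = 3)
(r(9) + R(b(-3, -4)))² = (3 + 1)² = 4² = 16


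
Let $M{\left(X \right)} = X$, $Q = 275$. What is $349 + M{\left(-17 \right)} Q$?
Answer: $-4326$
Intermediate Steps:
$349 + M{\left(-17 \right)} Q = 349 - 4675 = -4326$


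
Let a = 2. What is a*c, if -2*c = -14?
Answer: 14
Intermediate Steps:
c = 7 (c = -1/2*(-14) = 7)
a*c = 2*7 = 14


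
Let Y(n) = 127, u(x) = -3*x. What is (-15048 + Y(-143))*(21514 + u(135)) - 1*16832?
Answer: -314984221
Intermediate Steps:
(-15048 + Y(-143))*(21514 + u(135)) - 1*16832 = (-15048 + 127)*(21514 - 3*135) - 1*16832 = -14921*(21514 - 405) - 16832 = -14921*21109 - 16832 = -314967389 - 16832 = -314984221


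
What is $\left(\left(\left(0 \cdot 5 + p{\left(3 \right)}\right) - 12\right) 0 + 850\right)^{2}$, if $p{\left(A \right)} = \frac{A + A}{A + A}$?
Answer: $722500$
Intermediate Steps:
$p{\left(A \right)} = 1$ ($p{\left(A \right)} = \frac{2 A}{2 A} = 2 A \frac{1}{2 A} = 1$)
$\left(\left(\left(0 \cdot 5 + p{\left(3 \right)}\right) - 12\right) 0 + 850\right)^{2} = \left(\left(\left(0 \cdot 5 + 1\right) - 12\right) 0 + 850\right)^{2} = \left(\left(\left(0 + 1\right) - 12\right) 0 + 850\right)^{2} = \left(\left(1 - 12\right) 0 + 850\right)^{2} = \left(\left(-11\right) 0 + 850\right)^{2} = \left(0 + 850\right)^{2} = 850^{2} = 722500$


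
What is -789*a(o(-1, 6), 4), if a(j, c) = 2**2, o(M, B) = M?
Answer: -3156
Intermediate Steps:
a(j, c) = 4
-789*a(o(-1, 6), 4) = -789*4 = -3156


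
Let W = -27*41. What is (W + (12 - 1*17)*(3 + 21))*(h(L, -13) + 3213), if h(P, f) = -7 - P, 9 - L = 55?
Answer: -3990204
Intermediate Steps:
L = -46 (L = 9 - 1*55 = 9 - 55 = -46)
W = -1107
(W + (12 - 1*17)*(3 + 21))*(h(L, -13) + 3213) = (-1107 + (12 - 1*17)*(3 + 21))*((-7 - 1*(-46)) + 3213) = (-1107 + (12 - 17)*24)*((-7 + 46) + 3213) = (-1107 - 5*24)*(39 + 3213) = (-1107 - 120)*3252 = -1227*3252 = -3990204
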